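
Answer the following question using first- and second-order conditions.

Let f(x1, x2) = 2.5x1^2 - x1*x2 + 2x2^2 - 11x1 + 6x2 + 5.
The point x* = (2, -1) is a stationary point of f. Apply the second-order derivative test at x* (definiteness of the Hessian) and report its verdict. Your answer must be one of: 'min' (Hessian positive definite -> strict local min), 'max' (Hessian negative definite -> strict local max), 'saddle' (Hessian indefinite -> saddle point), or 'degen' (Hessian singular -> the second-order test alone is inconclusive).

Compute the Hessian H = grad^2 f:
  H = [[5, -1], [-1, 4]]
Verify stationarity: grad f(x*) = H x* + g = (0, 0).
Eigenvalues of H: 3.382, 5.618.
Both eigenvalues > 0, so H is positive definite -> x* is a strict local min.

min


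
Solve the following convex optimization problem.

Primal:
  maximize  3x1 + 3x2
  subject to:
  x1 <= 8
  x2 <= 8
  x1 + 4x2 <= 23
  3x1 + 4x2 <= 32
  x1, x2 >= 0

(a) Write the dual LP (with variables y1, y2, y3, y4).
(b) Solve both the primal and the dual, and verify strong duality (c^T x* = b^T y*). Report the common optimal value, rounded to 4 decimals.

The standard primal-dual pair for 'max c^T x s.t. A x <= b, x >= 0' is:
  Dual:  min b^T y  s.t.  A^T y >= c,  y >= 0.

So the dual LP is:
  minimize  8y1 + 8y2 + 23y3 + 32y4
  subject to:
    y1 + y3 + 3y4 >= 3
    y2 + 4y3 + 4y4 >= 3
    y1, y2, y3, y4 >= 0

Solving the primal: x* = (8, 2).
  primal value c^T x* = 30.
Solving the dual: y* = (0.75, 0, 0, 0.75).
  dual value b^T y* = 30.
Strong duality: c^T x* = b^T y*. Confirmed.

30


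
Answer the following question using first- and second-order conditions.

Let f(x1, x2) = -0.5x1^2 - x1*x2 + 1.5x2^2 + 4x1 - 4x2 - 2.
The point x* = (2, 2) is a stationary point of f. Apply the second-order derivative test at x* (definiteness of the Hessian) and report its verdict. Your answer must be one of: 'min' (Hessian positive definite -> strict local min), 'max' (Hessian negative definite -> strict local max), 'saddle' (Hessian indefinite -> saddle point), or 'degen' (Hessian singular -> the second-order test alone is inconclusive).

Compute the Hessian H = grad^2 f:
  H = [[-1, -1], [-1, 3]]
Verify stationarity: grad f(x*) = H x* + g = (0, 0).
Eigenvalues of H: -1.2361, 3.2361.
Eigenvalues have mixed signs, so H is indefinite -> x* is a saddle point.

saddle


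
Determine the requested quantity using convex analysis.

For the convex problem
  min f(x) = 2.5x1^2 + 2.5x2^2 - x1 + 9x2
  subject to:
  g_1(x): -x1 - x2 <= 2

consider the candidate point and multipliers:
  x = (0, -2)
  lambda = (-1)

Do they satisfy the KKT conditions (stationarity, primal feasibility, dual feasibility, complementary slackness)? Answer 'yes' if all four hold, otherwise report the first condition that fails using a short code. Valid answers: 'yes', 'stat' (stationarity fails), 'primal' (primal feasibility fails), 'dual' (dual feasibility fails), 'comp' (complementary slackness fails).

Gradient of f: grad f(x) = Q x + c = (-1, -1)
Constraint values g_i(x) = a_i^T x - b_i:
  g_1((0, -2)) = 0
Stationarity residual: grad f(x) + sum_i lambda_i a_i = (0, 0)
  -> stationarity OK
Primal feasibility (all g_i <= 0): OK
Dual feasibility (all lambda_i >= 0): FAILS
Complementary slackness (lambda_i * g_i(x) = 0 for all i): OK

Verdict: the first failing condition is dual_feasibility -> dual.

dual


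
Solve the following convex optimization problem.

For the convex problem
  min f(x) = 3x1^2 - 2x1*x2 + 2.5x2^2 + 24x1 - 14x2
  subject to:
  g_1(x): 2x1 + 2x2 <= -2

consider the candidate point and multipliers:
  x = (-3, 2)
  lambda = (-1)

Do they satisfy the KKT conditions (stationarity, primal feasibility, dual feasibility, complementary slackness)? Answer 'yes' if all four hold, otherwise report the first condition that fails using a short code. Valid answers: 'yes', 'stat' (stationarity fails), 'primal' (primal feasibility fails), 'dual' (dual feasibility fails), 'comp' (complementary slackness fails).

Gradient of f: grad f(x) = Q x + c = (2, 2)
Constraint values g_i(x) = a_i^T x - b_i:
  g_1((-3, 2)) = 0
Stationarity residual: grad f(x) + sum_i lambda_i a_i = (0, 0)
  -> stationarity OK
Primal feasibility (all g_i <= 0): OK
Dual feasibility (all lambda_i >= 0): FAILS
Complementary slackness (lambda_i * g_i(x) = 0 for all i): OK

Verdict: the first failing condition is dual_feasibility -> dual.

dual


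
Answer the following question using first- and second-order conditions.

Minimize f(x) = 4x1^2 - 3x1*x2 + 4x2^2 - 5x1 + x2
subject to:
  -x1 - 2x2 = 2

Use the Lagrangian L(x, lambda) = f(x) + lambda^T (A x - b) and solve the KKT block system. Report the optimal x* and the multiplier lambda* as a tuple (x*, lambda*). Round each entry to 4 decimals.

Form the Lagrangian:
  L(x, lambda) = (1/2) x^T Q x + c^T x + lambda^T (A x - b)
Stationarity (grad_x L = 0): Q x + c + A^T lambda = 0.
Primal feasibility: A x = b.

This gives the KKT block system:
  [ Q   A^T ] [ x     ]   [-c ]
  [ A    0  ] [ lambda ] = [ b ]

Solving the linear system:
  x*      = (-0.1154, -0.9423)
  lambda* = (-3.0962)
  f(x*)   = 2.9135

x* = (-0.1154, -0.9423), lambda* = (-3.0962)


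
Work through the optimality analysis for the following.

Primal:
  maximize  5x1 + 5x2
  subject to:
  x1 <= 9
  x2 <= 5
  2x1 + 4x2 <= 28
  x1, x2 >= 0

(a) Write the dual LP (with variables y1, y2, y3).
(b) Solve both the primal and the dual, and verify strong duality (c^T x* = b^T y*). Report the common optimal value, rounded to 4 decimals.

The standard primal-dual pair for 'max c^T x s.t. A x <= b, x >= 0' is:
  Dual:  min b^T y  s.t.  A^T y >= c,  y >= 0.

So the dual LP is:
  minimize  9y1 + 5y2 + 28y3
  subject to:
    y1 + 2y3 >= 5
    y2 + 4y3 >= 5
    y1, y2, y3 >= 0

Solving the primal: x* = (9, 2.5).
  primal value c^T x* = 57.5.
Solving the dual: y* = (2.5, 0, 1.25).
  dual value b^T y* = 57.5.
Strong duality: c^T x* = b^T y*. Confirmed.

57.5


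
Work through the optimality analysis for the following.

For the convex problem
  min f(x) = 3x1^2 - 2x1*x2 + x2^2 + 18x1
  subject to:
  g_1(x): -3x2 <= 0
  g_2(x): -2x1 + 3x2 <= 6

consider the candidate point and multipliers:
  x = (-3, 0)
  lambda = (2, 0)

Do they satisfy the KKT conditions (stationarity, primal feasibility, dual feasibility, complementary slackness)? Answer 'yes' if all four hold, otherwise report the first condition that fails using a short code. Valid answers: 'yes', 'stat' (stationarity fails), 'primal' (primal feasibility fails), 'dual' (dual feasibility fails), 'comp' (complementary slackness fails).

Gradient of f: grad f(x) = Q x + c = (0, 6)
Constraint values g_i(x) = a_i^T x - b_i:
  g_1((-3, 0)) = 0
  g_2((-3, 0)) = 0
Stationarity residual: grad f(x) + sum_i lambda_i a_i = (0, 0)
  -> stationarity OK
Primal feasibility (all g_i <= 0): OK
Dual feasibility (all lambda_i >= 0): OK
Complementary slackness (lambda_i * g_i(x) = 0 for all i): OK

Verdict: yes, KKT holds.

yes


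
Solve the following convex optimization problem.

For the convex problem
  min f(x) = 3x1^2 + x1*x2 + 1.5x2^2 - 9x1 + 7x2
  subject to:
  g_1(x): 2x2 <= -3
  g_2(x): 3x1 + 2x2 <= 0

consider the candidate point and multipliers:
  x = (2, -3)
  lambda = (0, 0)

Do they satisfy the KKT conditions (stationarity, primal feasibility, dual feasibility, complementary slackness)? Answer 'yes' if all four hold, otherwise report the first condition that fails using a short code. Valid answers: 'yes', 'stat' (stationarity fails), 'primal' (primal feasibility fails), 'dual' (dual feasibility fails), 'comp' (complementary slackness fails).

Gradient of f: grad f(x) = Q x + c = (0, 0)
Constraint values g_i(x) = a_i^T x - b_i:
  g_1((2, -3)) = -3
  g_2((2, -3)) = 0
Stationarity residual: grad f(x) + sum_i lambda_i a_i = (0, 0)
  -> stationarity OK
Primal feasibility (all g_i <= 0): OK
Dual feasibility (all lambda_i >= 0): OK
Complementary slackness (lambda_i * g_i(x) = 0 for all i): OK

Verdict: yes, KKT holds.

yes


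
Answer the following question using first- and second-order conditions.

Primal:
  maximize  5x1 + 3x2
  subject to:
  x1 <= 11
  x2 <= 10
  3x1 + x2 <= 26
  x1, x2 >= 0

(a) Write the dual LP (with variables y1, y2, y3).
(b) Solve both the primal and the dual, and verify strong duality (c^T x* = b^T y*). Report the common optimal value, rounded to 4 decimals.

The standard primal-dual pair for 'max c^T x s.t. A x <= b, x >= 0' is:
  Dual:  min b^T y  s.t.  A^T y >= c,  y >= 0.

So the dual LP is:
  minimize  11y1 + 10y2 + 26y3
  subject to:
    y1 + 3y3 >= 5
    y2 + y3 >= 3
    y1, y2, y3 >= 0

Solving the primal: x* = (5.3333, 10).
  primal value c^T x* = 56.6667.
Solving the dual: y* = (0, 1.3333, 1.6667).
  dual value b^T y* = 56.6667.
Strong duality: c^T x* = b^T y*. Confirmed.

56.6667


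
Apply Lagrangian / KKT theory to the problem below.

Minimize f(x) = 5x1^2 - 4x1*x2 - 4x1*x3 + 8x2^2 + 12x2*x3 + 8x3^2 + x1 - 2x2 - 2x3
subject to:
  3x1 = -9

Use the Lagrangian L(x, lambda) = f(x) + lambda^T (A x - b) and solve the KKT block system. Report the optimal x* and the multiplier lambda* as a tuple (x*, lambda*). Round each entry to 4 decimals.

Form the Lagrangian:
  L(x, lambda) = (1/2) x^T Q x + c^T x + lambda^T (A x - b)
Stationarity (grad_x L = 0): Q x + c + A^T lambda = 0.
Primal feasibility: A x = b.

This gives the KKT block system:
  [ Q   A^T ] [ x     ]   [-c ]
  [ A    0  ] [ lambda ] = [ b ]

Solving the linear system:
  x*      = (-3, -0.3571, -0.3571)
  lambda* = (8.7143)
  f(x*)   = 38.4286

x* = (-3, -0.3571, -0.3571), lambda* = (8.7143)


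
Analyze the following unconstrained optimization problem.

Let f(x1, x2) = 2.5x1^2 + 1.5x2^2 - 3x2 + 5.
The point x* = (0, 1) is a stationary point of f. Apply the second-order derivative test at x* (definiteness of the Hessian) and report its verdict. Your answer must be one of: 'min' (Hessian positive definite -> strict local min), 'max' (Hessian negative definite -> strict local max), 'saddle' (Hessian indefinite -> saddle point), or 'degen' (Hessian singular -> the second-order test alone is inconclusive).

Compute the Hessian H = grad^2 f:
  H = [[5, 0], [0, 3]]
Verify stationarity: grad f(x*) = H x* + g = (0, 0).
Eigenvalues of H: 3, 5.
Both eigenvalues > 0, so H is positive definite -> x* is a strict local min.

min


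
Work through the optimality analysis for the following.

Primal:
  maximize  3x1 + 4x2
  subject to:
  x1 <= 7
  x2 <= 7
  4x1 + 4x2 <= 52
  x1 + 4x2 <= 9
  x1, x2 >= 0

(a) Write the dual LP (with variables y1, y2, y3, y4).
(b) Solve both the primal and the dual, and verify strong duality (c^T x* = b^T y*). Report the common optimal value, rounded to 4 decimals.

The standard primal-dual pair for 'max c^T x s.t. A x <= b, x >= 0' is:
  Dual:  min b^T y  s.t.  A^T y >= c,  y >= 0.

So the dual LP is:
  minimize  7y1 + 7y2 + 52y3 + 9y4
  subject to:
    y1 + 4y3 + y4 >= 3
    y2 + 4y3 + 4y4 >= 4
    y1, y2, y3, y4 >= 0

Solving the primal: x* = (7, 0.5).
  primal value c^T x* = 23.
Solving the dual: y* = (2, 0, 0, 1).
  dual value b^T y* = 23.
Strong duality: c^T x* = b^T y*. Confirmed.

23


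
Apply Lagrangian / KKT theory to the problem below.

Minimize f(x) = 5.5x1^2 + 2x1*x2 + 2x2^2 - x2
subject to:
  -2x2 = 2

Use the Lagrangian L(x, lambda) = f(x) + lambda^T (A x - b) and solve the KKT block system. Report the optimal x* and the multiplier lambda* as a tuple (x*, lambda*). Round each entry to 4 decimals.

Form the Lagrangian:
  L(x, lambda) = (1/2) x^T Q x + c^T x + lambda^T (A x - b)
Stationarity (grad_x L = 0): Q x + c + A^T lambda = 0.
Primal feasibility: A x = b.

This gives the KKT block system:
  [ Q   A^T ] [ x     ]   [-c ]
  [ A    0  ] [ lambda ] = [ b ]

Solving the linear system:
  x*      = (0.1818, -1)
  lambda* = (-2.3182)
  f(x*)   = 2.8182

x* = (0.1818, -1), lambda* = (-2.3182)


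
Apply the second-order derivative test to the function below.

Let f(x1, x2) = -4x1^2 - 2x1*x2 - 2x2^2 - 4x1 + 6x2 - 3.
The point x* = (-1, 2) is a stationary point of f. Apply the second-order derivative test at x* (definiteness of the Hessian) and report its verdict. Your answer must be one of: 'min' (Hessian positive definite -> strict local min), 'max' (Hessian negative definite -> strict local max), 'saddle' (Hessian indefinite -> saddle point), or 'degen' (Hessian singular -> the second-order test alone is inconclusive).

Compute the Hessian H = grad^2 f:
  H = [[-8, -2], [-2, -4]]
Verify stationarity: grad f(x*) = H x* + g = (0, 0).
Eigenvalues of H: -8.8284, -3.1716.
Both eigenvalues < 0, so H is negative definite -> x* is a strict local max.

max


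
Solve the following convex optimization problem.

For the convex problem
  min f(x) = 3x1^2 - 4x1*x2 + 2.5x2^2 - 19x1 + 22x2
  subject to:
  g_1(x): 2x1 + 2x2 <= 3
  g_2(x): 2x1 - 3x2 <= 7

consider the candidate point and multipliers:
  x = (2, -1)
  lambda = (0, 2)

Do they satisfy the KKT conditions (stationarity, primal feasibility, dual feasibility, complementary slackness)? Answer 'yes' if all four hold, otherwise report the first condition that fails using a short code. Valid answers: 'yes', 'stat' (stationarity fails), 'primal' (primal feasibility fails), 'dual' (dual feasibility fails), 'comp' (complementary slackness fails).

Gradient of f: grad f(x) = Q x + c = (-3, 9)
Constraint values g_i(x) = a_i^T x - b_i:
  g_1((2, -1)) = -1
  g_2((2, -1)) = 0
Stationarity residual: grad f(x) + sum_i lambda_i a_i = (1, 3)
  -> stationarity FAILS
Primal feasibility (all g_i <= 0): OK
Dual feasibility (all lambda_i >= 0): OK
Complementary slackness (lambda_i * g_i(x) = 0 for all i): OK

Verdict: the first failing condition is stationarity -> stat.

stat


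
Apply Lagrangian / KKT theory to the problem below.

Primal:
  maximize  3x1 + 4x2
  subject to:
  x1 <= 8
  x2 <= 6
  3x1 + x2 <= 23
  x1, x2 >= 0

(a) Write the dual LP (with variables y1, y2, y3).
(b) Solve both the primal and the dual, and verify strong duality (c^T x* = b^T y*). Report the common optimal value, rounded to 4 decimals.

The standard primal-dual pair for 'max c^T x s.t. A x <= b, x >= 0' is:
  Dual:  min b^T y  s.t.  A^T y >= c,  y >= 0.

So the dual LP is:
  minimize  8y1 + 6y2 + 23y3
  subject to:
    y1 + 3y3 >= 3
    y2 + y3 >= 4
    y1, y2, y3 >= 0

Solving the primal: x* = (5.6667, 6).
  primal value c^T x* = 41.
Solving the dual: y* = (0, 3, 1).
  dual value b^T y* = 41.
Strong duality: c^T x* = b^T y*. Confirmed.

41


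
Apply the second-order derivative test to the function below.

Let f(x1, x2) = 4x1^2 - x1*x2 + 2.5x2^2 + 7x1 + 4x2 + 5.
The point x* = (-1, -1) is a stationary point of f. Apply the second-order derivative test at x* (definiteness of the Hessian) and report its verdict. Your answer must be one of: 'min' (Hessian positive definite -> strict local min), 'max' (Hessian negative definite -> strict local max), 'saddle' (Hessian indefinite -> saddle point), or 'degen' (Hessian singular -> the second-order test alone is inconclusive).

Compute the Hessian H = grad^2 f:
  H = [[8, -1], [-1, 5]]
Verify stationarity: grad f(x*) = H x* + g = (0, 0).
Eigenvalues of H: 4.6972, 8.3028.
Both eigenvalues > 0, so H is positive definite -> x* is a strict local min.

min


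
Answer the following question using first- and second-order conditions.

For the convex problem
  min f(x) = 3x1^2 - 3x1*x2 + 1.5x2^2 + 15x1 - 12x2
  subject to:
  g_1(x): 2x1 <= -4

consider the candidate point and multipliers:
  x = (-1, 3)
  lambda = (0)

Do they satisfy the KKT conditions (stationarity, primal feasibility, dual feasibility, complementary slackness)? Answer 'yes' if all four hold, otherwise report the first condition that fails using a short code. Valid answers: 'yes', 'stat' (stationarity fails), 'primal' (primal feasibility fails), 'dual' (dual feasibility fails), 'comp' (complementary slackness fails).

Gradient of f: grad f(x) = Q x + c = (0, 0)
Constraint values g_i(x) = a_i^T x - b_i:
  g_1((-1, 3)) = 2
Stationarity residual: grad f(x) + sum_i lambda_i a_i = (0, 0)
  -> stationarity OK
Primal feasibility (all g_i <= 0): FAILS
Dual feasibility (all lambda_i >= 0): OK
Complementary slackness (lambda_i * g_i(x) = 0 for all i): OK

Verdict: the first failing condition is primal_feasibility -> primal.

primal


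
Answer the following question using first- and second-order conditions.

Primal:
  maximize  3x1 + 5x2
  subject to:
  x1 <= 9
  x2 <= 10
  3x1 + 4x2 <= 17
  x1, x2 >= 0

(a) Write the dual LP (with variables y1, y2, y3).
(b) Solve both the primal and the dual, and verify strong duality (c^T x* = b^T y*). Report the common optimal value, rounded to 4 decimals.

The standard primal-dual pair for 'max c^T x s.t. A x <= b, x >= 0' is:
  Dual:  min b^T y  s.t.  A^T y >= c,  y >= 0.

So the dual LP is:
  minimize  9y1 + 10y2 + 17y3
  subject to:
    y1 + 3y3 >= 3
    y2 + 4y3 >= 5
    y1, y2, y3 >= 0

Solving the primal: x* = (0, 4.25).
  primal value c^T x* = 21.25.
Solving the dual: y* = (0, 0, 1.25).
  dual value b^T y* = 21.25.
Strong duality: c^T x* = b^T y*. Confirmed.

21.25


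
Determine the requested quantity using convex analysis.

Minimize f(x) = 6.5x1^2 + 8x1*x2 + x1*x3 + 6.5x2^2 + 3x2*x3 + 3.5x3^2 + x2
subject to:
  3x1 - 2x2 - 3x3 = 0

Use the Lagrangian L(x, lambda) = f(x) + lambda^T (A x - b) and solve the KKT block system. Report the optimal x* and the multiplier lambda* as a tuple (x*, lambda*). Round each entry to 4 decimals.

Form the Lagrangian:
  L(x, lambda) = (1/2) x^T Q x + c^T x + lambda^T (A x - b)
Stationarity (grad_x L = 0): Q x + c + A^T lambda = 0.
Primal feasibility: A x = b.

This gives the KKT block system:
  [ Q   A^T ] [ x     ]   [-c ]
  [ A    0  ] [ lambda ] = [ b ]

Solving the linear system:
  x*      = (0.0242, -0.0939, 0.0868)
  lambda* = (0.1166)
  f(x*)   = -0.0469

x* = (0.0242, -0.0939, 0.0868), lambda* = (0.1166)


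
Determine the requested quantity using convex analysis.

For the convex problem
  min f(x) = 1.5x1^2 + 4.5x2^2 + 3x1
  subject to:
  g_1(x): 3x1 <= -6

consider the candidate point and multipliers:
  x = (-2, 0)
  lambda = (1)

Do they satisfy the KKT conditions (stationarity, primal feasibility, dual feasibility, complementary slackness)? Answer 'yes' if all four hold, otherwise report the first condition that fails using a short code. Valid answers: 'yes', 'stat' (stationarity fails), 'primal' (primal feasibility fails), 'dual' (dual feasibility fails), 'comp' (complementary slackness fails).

Gradient of f: grad f(x) = Q x + c = (-3, 0)
Constraint values g_i(x) = a_i^T x - b_i:
  g_1((-2, 0)) = 0
Stationarity residual: grad f(x) + sum_i lambda_i a_i = (0, 0)
  -> stationarity OK
Primal feasibility (all g_i <= 0): OK
Dual feasibility (all lambda_i >= 0): OK
Complementary slackness (lambda_i * g_i(x) = 0 for all i): OK

Verdict: yes, KKT holds.

yes


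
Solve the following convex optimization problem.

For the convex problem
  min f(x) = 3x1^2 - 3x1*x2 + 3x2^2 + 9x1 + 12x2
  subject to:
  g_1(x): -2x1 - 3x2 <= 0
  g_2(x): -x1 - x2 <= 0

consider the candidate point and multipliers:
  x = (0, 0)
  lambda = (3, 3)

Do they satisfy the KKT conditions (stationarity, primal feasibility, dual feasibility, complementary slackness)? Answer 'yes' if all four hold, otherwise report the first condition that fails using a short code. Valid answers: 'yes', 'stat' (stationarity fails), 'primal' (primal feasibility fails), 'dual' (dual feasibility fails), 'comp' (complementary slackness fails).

Gradient of f: grad f(x) = Q x + c = (9, 12)
Constraint values g_i(x) = a_i^T x - b_i:
  g_1((0, 0)) = 0
  g_2((0, 0)) = 0
Stationarity residual: grad f(x) + sum_i lambda_i a_i = (0, 0)
  -> stationarity OK
Primal feasibility (all g_i <= 0): OK
Dual feasibility (all lambda_i >= 0): OK
Complementary slackness (lambda_i * g_i(x) = 0 for all i): OK

Verdict: yes, KKT holds.

yes


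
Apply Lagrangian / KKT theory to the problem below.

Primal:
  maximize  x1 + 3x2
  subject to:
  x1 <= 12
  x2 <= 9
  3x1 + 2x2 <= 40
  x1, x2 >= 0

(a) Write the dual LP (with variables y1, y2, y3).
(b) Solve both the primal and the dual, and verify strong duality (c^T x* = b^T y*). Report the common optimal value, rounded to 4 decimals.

The standard primal-dual pair for 'max c^T x s.t. A x <= b, x >= 0' is:
  Dual:  min b^T y  s.t.  A^T y >= c,  y >= 0.

So the dual LP is:
  minimize  12y1 + 9y2 + 40y3
  subject to:
    y1 + 3y3 >= 1
    y2 + 2y3 >= 3
    y1, y2, y3 >= 0

Solving the primal: x* = (7.3333, 9).
  primal value c^T x* = 34.3333.
Solving the dual: y* = (0, 2.3333, 0.3333).
  dual value b^T y* = 34.3333.
Strong duality: c^T x* = b^T y*. Confirmed.

34.3333


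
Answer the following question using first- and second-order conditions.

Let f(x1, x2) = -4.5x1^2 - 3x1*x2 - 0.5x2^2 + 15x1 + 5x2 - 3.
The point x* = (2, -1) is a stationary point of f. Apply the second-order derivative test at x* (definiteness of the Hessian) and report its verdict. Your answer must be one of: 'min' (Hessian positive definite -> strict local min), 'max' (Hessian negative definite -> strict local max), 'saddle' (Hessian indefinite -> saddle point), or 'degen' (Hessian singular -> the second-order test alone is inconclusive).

Compute the Hessian H = grad^2 f:
  H = [[-9, -3], [-3, -1]]
Verify stationarity: grad f(x*) = H x* + g = (0, 0).
Eigenvalues of H: -10, 0.
H has a zero eigenvalue (singular; negative semidefinite but not definite), so H is neither positive definite, negative definite, nor indefinite. The second-order test alone is inconclusive -> degen.
(Indeed, f is constant along the null direction of H through x*, so x* is not a strict local extremum.)

degen


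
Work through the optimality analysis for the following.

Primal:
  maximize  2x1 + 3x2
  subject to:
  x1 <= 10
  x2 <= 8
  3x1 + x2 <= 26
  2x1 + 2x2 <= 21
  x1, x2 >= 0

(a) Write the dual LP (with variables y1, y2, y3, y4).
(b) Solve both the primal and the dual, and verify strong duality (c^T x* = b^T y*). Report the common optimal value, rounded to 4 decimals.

The standard primal-dual pair for 'max c^T x s.t. A x <= b, x >= 0' is:
  Dual:  min b^T y  s.t.  A^T y >= c,  y >= 0.

So the dual LP is:
  minimize  10y1 + 8y2 + 26y3 + 21y4
  subject to:
    y1 + 3y3 + 2y4 >= 2
    y2 + y3 + 2y4 >= 3
    y1, y2, y3, y4 >= 0

Solving the primal: x* = (2.5, 8).
  primal value c^T x* = 29.
Solving the dual: y* = (0, 1, 0, 1).
  dual value b^T y* = 29.
Strong duality: c^T x* = b^T y*. Confirmed.

29


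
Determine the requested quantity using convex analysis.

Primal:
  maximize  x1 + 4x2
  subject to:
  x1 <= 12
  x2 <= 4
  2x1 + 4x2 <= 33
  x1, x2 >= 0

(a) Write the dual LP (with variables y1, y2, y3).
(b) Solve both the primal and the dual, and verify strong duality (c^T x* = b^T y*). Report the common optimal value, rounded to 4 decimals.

The standard primal-dual pair for 'max c^T x s.t. A x <= b, x >= 0' is:
  Dual:  min b^T y  s.t.  A^T y >= c,  y >= 0.

So the dual LP is:
  minimize  12y1 + 4y2 + 33y3
  subject to:
    y1 + 2y3 >= 1
    y2 + 4y3 >= 4
    y1, y2, y3 >= 0

Solving the primal: x* = (8.5, 4).
  primal value c^T x* = 24.5.
Solving the dual: y* = (0, 2, 0.5).
  dual value b^T y* = 24.5.
Strong duality: c^T x* = b^T y*. Confirmed.

24.5


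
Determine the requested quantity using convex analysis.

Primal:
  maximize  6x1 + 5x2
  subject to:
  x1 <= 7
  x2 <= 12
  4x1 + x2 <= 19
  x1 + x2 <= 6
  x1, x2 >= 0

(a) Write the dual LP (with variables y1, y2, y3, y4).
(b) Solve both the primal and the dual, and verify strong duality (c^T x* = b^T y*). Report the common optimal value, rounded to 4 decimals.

The standard primal-dual pair for 'max c^T x s.t. A x <= b, x >= 0' is:
  Dual:  min b^T y  s.t.  A^T y >= c,  y >= 0.

So the dual LP is:
  minimize  7y1 + 12y2 + 19y3 + 6y4
  subject to:
    y1 + 4y3 + y4 >= 6
    y2 + y3 + y4 >= 5
    y1, y2, y3, y4 >= 0

Solving the primal: x* = (4.3333, 1.6667).
  primal value c^T x* = 34.3333.
Solving the dual: y* = (0, 0, 0.3333, 4.6667).
  dual value b^T y* = 34.3333.
Strong duality: c^T x* = b^T y*. Confirmed.

34.3333


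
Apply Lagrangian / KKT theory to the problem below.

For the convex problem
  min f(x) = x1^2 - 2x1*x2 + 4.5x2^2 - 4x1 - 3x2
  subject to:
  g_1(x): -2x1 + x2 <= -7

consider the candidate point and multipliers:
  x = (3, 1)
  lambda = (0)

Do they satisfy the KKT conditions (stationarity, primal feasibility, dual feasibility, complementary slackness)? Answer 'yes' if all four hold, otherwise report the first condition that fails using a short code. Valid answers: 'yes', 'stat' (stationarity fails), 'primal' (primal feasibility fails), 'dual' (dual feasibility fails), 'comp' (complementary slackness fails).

Gradient of f: grad f(x) = Q x + c = (0, 0)
Constraint values g_i(x) = a_i^T x - b_i:
  g_1((3, 1)) = 2
Stationarity residual: grad f(x) + sum_i lambda_i a_i = (0, 0)
  -> stationarity OK
Primal feasibility (all g_i <= 0): FAILS
Dual feasibility (all lambda_i >= 0): OK
Complementary slackness (lambda_i * g_i(x) = 0 for all i): OK

Verdict: the first failing condition is primal_feasibility -> primal.

primal


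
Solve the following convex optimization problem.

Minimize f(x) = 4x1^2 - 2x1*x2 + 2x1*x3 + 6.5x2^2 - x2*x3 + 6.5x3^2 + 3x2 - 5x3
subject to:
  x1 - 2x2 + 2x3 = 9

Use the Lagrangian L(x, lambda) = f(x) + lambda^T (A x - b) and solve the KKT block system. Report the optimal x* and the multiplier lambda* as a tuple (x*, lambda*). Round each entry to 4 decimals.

Form the Lagrangian:
  L(x, lambda) = (1/2) x^T Q x + c^T x + lambda^T (A x - b)
Stationarity (grad_x L = 0): Q x + c + A^T lambda = 0.
Primal feasibility: A x = b.

This gives the KKT block system:
  [ Q   A^T ] [ x     ]   [-c ]
  [ A    0  ] [ lambda ] = [ b ]

Solving the linear system:
  x*      = (0.6129, -2.0134, 2.1801)
  lambda* = (-13.2903)
  f(x*)   = 51.336

x* = (0.6129, -2.0134, 2.1801), lambda* = (-13.2903)


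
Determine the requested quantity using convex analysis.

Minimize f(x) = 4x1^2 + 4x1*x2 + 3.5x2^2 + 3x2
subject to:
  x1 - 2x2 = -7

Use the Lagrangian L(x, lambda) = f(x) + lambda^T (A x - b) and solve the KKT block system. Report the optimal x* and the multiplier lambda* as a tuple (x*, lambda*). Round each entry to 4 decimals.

Form the Lagrangian:
  L(x, lambda) = (1/2) x^T Q x + c^T x + lambda^T (A x - b)
Stationarity (grad_x L = 0): Q x + c + A^T lambda = 0.
Primal feasibility: A x = b.

This gives the KKT block system:
  [ Q   A^T ] [ x     ]   [-c ]
  [ A    0  ] [ lambda ] = [ b ]

Solving the linear system:
  x*      = (-2.0182, 2.4909)
  lambda* = (6.1818)
  f(x*)   = 25.3727

x* = (-2.0182, 2.4909), lambda* = (6.1818)


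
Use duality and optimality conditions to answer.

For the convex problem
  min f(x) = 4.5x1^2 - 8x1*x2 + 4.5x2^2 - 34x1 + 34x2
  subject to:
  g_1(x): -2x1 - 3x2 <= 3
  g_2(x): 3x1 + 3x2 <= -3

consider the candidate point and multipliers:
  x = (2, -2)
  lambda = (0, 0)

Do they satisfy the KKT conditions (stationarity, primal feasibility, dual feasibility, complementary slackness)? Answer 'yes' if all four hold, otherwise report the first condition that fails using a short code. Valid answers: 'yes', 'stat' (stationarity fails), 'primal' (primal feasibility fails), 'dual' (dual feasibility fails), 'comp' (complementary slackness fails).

Gradient of f: grad f(x) = Q x + c = (0, 0)
Constraint values g_i(x) = a_i^T x - b_i:
  g_1((2, -2)) = -1
  g_2((2, -2)) = 3
Stationarity residual: grad f(x) + sum_i lambda_i a_i = (0, 0)
  -> stationarity OK
Primal feasibility (all g_i <= 0): FAILS
Dual feasibility (all lambda_i >= 0): OK
Complementary slackness (lambda_i * g_i(x) = 0 for all i): OK

Verdict: the first failing condition is primal_feasibility -> primal.

primal


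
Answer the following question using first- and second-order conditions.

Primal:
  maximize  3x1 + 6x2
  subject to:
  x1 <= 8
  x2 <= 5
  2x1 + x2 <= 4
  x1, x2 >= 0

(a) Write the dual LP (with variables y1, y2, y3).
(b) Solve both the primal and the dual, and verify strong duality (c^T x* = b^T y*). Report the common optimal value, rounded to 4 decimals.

The standard primal-dual pair for 'max c^T x s.t. A x <= b, x >= 0' is:
  Dual:  min b^T y  s.t.  A^T y >= c,  y >= 0.

So the dual LP is:
  minimize  8y1 + 5y2 + 4y3
  subject to:
    y1 + 2y3 >= 3
    y2 + y3 >= 6
    y1, y2, y3 >= 0

Solving the primal: x* = (0, 4).
  primal value c^T x* = 24.
Solving the dual: y* = (0, 0, 6).
  dual value b^T y* = 24.
Strong duality: c^T x* = b^T y*. Confirmed.

24


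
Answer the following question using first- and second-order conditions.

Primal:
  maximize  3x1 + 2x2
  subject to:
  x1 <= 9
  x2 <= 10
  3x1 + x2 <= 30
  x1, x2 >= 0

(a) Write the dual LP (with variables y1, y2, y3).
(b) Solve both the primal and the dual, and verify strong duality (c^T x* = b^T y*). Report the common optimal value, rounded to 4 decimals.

The standard primal-dual pair for 'max c^T x s.t. A x <= b, x >= 0' is:
  Dual:  min b^T y  s.t.  A^T y >= c,  y >= 0.

So the dual LP is:
  minimize  9y1 + 10y2 + 30y3
  subject to:
    y1 + 3y3 >= 3
    y2 + y3 >= 2
    y1, y2, y3 >= 0

Solving the primal: x* = (6.6667, 10).
  primal value c^T x* = 40.
Solving the dual: y* = (0, 1, 1).
  dual value b^T y* = 40.
Strong duality: c^T x* = b^T y*. Confirmed.

40


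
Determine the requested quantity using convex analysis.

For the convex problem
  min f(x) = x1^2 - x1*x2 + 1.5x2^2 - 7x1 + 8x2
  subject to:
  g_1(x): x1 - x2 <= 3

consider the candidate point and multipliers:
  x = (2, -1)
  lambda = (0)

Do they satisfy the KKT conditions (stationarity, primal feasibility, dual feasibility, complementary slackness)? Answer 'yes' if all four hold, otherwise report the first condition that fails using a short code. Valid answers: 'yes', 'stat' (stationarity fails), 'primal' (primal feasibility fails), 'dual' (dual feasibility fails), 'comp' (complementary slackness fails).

Gradient of f: grad f(x) = Q x + c = (-2, 3)
Constraint values g_i(x) = a_i^T x - b_i:
  g_1((2, -1)) = 0
Stationarity residual: grad f(x) + sum_i lambda_i a_i = (-2, 3)
  -> stationarity FAILS
Primal feasibility (all g_i <= 0): OK
Dual feasibility (all lambda_i >= 0): OK
Complementary slackness (lambda_i * g_i(x) = 0 for all i): OK

Verdict: the first failing condition is stationarity -> stat.

stat


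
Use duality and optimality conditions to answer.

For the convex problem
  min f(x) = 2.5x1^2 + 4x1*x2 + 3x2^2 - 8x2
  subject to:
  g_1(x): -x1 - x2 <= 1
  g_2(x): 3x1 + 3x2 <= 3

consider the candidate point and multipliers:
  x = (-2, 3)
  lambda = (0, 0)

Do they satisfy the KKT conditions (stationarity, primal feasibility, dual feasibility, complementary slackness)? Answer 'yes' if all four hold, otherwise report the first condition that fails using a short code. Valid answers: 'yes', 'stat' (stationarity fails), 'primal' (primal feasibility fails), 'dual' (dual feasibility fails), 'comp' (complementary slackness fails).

Gradient of f: grad f(x) = Q x + c = (2, 2)
Constraint values g_i(x) = a_i^T x - b_i:
  g_1((-2, 3)) = -2
  g_2((-2, 3)) = 0
Stationarity residual: grad f(x) + sum_i lambda_i a_i = (2, 2)
  -> stationarity FAILS
Primal feasibility (all g_i <= 0): OK
Dual feasibility (all lambda_i >= 0): OK
Complementary slackness (lambda_i * g_i(x) = 0 for all i): OK

Verdict: the first failing condition is stationarity -> stat.

stat


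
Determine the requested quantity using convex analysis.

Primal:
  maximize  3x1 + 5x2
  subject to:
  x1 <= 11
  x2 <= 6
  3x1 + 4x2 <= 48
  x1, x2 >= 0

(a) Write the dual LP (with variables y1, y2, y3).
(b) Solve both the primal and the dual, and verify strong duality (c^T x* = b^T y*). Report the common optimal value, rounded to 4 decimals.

The standard primal-dual pair for 'max c^T x s.t. A x <= b, x >= 0' is:
  Dual:  min b^T y  s.t.  A^T y >= c,  y >= 0.

So the dual LP is:
  minimize  11y1 + 6y2 + 48y3
  subject to:
    y1 + 3y3 >= 3
    y2 + 4y3 >= 5
    y1, y2, y3 >= 0

Solving the primal: x* = (8, 6).
  primal value c^T x* = 54.
Solving the dual: y* = (0, 1, 1).
  dual value b^T y* = 54.
Strong duality: c^T x* = b^T y*. Confirmed.

54


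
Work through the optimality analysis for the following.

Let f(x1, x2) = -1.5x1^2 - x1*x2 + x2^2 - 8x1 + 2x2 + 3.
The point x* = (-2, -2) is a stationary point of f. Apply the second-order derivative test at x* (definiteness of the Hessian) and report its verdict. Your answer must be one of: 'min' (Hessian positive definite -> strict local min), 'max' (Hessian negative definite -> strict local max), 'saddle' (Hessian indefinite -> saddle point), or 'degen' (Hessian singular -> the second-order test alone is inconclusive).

Compute the Hessian H = grad^2 f:
  H = [[-3, -1], [-1, 2]]
Verify stationarity: grad f(x*) = H x* + g = (0, 0).
Eigenvalues of H: -3.1926, 2.1926.
Eigenvalues have mixed signs, so H is indefinite -> x* is a saddle point.

saddle


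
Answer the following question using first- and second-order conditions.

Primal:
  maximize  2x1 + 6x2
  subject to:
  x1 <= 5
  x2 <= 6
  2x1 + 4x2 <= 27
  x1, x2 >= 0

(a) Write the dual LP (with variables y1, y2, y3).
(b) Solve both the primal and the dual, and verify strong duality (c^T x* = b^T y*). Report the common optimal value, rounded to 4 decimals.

The standard primal-dual pair for 'max c^T x s.t. A x <= b, x >= 0' is:
  Dual:  min b^T y  s.t.  A^T y >= c,  y >= 0.

So the dual LP is:
  minimize  5y1 + 6y2 + 27y3
  subject to:
    y1 + 2y3 >= 2
    y2 + 4y3 >= 6
    y1, y2, y3 >= 0

Solving the primal: x* = (1.5, 6).
  primal value c^T x* = 39.
Solving the dual: y* = (0, 2, 1).
  dual value b^T y* = 39.
Strong duality: c^T x* = b^T y*. Confirmed.

39


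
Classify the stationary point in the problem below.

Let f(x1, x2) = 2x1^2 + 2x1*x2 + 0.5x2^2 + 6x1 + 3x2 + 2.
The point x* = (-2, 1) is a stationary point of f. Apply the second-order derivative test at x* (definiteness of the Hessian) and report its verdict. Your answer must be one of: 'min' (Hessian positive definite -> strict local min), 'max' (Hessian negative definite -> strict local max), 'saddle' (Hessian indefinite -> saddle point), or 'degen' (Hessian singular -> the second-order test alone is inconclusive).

Compute the Hessian H = grad^2 f:
  H = [[4, 2], [2, 1]]
Verify stationarity: grad f(x*) = H x* + g = (0, 0).
Eigenvalues of H: 0, 5.
H has a zero eigenvalue (singular; positive semidefinite but not definite), so H is neither positive definite, negative definite, nor indefinite. The second-order test alone is inconclusive -> degen.
(Indeed, f is constant along the null direction of H through x*, so x* is not a strict local extremum.)

degen


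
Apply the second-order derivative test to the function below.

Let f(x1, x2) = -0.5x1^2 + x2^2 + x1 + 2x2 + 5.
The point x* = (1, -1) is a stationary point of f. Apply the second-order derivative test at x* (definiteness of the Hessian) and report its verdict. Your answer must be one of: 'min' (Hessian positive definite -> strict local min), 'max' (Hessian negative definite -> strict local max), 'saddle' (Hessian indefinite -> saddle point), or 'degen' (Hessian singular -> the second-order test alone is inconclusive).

Compute the Hessian H = grad^2 f:
  H = [[-1, 0], [0, 2]]
Verify stationarity: grad f(x*) = H x* + g = (0, 0).
Eigenvalues of H: -1, 2.
Eigenvalues have mixed signs, so H is indefinite -> x* is a saddle point.

saddle


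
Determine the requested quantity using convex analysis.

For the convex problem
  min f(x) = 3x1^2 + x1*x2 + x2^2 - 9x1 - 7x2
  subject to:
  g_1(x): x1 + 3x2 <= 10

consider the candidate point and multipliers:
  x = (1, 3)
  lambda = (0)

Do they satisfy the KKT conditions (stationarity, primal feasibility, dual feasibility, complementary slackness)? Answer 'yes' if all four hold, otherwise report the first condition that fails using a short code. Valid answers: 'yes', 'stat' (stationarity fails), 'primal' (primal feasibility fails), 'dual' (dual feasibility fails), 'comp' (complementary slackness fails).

Gradient of f: grad f(x) = Q x + c = (0, 0)
Constraint values g_i(x) = a_i^T x - b_i:
  g_1((1, 3)) = 0
Stationarity residual: grad f(x) + sum_i lambda_i a_i = (0, 0)
  -> stationarity OK
Primal feasibility (all g_i <= 0): OK
Dual feasibility (all lambda_i >= 0): OK
Complementary slackness (lambda_i * g_i(x) = 0 for all i): OK

Verdict: yes, KKT holds.

yes


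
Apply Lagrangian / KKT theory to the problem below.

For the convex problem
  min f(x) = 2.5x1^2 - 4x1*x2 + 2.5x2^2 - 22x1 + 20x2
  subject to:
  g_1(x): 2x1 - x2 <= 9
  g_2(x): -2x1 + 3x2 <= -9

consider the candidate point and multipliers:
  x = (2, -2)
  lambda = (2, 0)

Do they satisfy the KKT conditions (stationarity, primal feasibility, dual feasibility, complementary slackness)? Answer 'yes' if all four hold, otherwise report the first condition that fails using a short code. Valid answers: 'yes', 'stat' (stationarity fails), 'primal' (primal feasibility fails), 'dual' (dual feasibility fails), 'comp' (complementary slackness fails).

Gradient of f: grad f(x) = Q x + c = (-4, 2)
Constraint values g_i(x) = a_i^T x - b_i:
  g_1((2, -2)) = -3
  g_2((2, -2)) = -1
Stationarity residual: grad f(x) + sum_i lambda_i a_i = (0, 0)
  -> stationarity OK
Primal feasibility (all g_i <= 0): OK
Dual feasibility (all lambda_i >= 0): OK
Complementary slackness (lambda_i * g_i(x) = 0 for all i): FAILS

Verdict: the first failing condition is complementary_slackness -> comp.

comp


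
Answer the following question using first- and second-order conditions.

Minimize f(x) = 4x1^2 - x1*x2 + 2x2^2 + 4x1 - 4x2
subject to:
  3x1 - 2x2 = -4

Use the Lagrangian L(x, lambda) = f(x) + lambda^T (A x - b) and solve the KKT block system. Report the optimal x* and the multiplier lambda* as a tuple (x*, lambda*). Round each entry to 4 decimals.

Form the Lagrangian:
  L(x, lambda) = (1/2) x^T Q x + c^T x + lambda^T (A x - b)
Stationarity (grad_x L = 0): Q x + c + A^T lambda = 0.
Primal feasibility: A x = b.

This gives the KKT block system:
  [ Q   A^T ] [ x     ]   [-c ]
  [ A    0  ] [ lambda ] = [ b ]

Solving the linear system:
  x*      = (-0.5714, 1.1429)
  lambda* = (0.5714)
  f(x*)   = -2.2857

x* = (-0.5714, 1.1429), lambda* = (0.5714)


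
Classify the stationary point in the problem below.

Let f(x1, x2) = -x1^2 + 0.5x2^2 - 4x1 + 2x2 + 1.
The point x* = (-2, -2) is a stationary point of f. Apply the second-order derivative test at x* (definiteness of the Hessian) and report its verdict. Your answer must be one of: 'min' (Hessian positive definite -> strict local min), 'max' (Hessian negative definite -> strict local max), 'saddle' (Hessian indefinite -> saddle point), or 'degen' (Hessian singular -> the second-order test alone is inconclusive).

Compute the Hessian H = grad^2 f:
  H = [[-2, 0], [0, 1]]
Verify stationarity: grad f(x*) = H x* + g = (0, 0).
Eigenvalues of H: -2, 1.
Eigenvalues have mixed signs, so H is indefinite -> x* is a saddle point.

saddle


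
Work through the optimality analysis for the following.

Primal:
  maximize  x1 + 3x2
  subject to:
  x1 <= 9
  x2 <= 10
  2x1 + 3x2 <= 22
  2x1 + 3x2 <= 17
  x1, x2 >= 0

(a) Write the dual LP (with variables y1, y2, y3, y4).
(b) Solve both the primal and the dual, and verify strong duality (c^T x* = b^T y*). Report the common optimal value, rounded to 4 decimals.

The standard primal-dual pair for 'max c^T x s.t. A x <= b, x >= 0' is:
  Dual:  min b^T y  s.t.  A^T y >= c,  y >= 0.

So the dual LP is:
  minimize  9y1 + 10y2 + 22y3 + 17y4
  subject to:
    y1 + 2y3 + 2y4 >= 1
    y2 + 3y3 + 3y4 >= 3
    y1, y2, y3, y4 >= 0

Solving the primal: x* = (0, 5.6667).
  primal value c^T x* = 17.
Solving the dual: y* = (0, 0, 0, 1).
  dual value b^T y* = 17.
Strong duality: c^T x* = b^T y*. Confirmed.

17


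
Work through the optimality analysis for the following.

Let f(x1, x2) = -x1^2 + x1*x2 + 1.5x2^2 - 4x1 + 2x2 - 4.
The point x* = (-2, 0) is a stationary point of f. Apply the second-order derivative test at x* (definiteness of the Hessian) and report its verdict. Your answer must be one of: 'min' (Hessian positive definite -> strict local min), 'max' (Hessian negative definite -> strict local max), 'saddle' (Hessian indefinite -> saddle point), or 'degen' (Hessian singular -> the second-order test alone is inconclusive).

Compute the Hessian H = grad^2 f:
  H = [[-2, 1], [1, 3]]
Verify stationarity: grad f(x*) = H x* + g = (0, 0).
Eigenvalues of H: -2.1926, 3.1926.
Eigenvalues have mixed signs, so H is indefinite -> x* is a saddle point.

saddle
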